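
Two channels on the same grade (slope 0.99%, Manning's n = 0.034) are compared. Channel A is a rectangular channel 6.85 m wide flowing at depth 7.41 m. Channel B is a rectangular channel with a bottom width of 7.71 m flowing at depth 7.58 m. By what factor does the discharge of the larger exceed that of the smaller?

1.22

Channel A: Flow area A = b·y = 6.85 × 7.41 = 50.76 m². Wetted perimeter P = b + 2y = 6.85 + 2×7.41 = 21.67 m. Hydraulic radius R = A/P = 50.76/21.67 = 2.342 m. Q_A = (1/0.034)·50.76·2.342^(2/3)·√0.0099 = 262 m³/s.
Channel B: Flow area A = b·y = 7.71 × 7.58 = 58.44 m². Wetted perimeter P = b + 2y = 7.71 + 2×7.58 = 22.87 m. Hydraulic radius R = A/P = 58.44/22.87 = 2.555 m. Q_B = (1/0.034)·58.44·2.555^(2/3)·√0.0099 = 319.7 m³/s.
The larger discharge is 319.7 m³/s and the smaller is 262 m³/s; the ratio is 1.22.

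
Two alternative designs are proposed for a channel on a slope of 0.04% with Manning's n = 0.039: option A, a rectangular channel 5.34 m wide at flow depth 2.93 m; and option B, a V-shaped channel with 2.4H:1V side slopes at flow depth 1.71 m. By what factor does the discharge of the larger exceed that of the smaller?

Channel A: Flow area A = b·y = 5.34 × 2.93 = 15.65 m². Wetted perimeter P = b + 2y = 5.34 + 2×2.93 = 11.2 m. Hydraulic radius R = A/P = 15.65/11.2 = 1.397 m. Q_A = (1/0.039)·15.65·1.397^(2/3)·√0.0004 = 10.03 m³/s.
Channel B: For a triangular section with side slope z = 2.4: A = zy² = 2.4×1.71² = 7.018 m²; P = 2y√(1+z²) = 2×1.71×2.6 = 8.892 m. Hydraulic radius R = A/P = 7.018/8.892 = 0.7892 m. Q_B = (1/0.039)·7.018·0.7892^(2/3)·√0.0004 = 3.074 m³/s.
The larger discharge is 10.03 m³/s and the smaller is 3.074 m³/s; the ratio is 3.26.

3.26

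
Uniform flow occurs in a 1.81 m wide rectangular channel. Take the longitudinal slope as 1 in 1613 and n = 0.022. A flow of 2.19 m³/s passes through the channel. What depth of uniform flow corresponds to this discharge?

y_n = 1.55 m

Manning's equation rearranged: A R^(2/3) = nQ / (1·√S) = 0.022 × 2.19 / (√0.00062) = 1.935.
At y = 1.36 m: A R^(2/3) = 1.639 — low.
At y = 1.55 m: A R^(2/3) = 1.932 — close enough.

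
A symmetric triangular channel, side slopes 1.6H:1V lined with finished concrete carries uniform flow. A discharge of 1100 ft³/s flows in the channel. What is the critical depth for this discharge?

At critical depth, Q² T / (g A³) = 1, i.e. A³/T = Q²/g = 1100²/32.2 = 37580.
At y = 9.67 ft: A³/T = 108200 — too large.
At y = 6.89 ft: A³/T = 19870 — too small.
At y = 7.83 ft: A³/T = 37670 — matches.

y_c = 7.83 ft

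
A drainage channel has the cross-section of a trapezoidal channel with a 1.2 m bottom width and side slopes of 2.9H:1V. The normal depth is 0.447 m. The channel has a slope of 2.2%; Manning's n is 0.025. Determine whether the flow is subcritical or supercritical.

With bottom width b = 1.2 m and side slope z = 2.9: A = (b + zy)y = (1.2 + 2.9×0.447)×0.447 = 1.116 m²; P = b + 2y√(1+z²) = 1.2 + 2×0.447×3.068 = 3.942 m.
Hydraulic radius R = A/P = 1.116/3.942 = 0.283 m.
V = (1/n) R^(2/3) √S = (1/0.025) × 0.283^(2/3) × √0.022 = 2.558 m/s. Hydraulic depth D_h = A/T = 1.116/3.793 = 0.2942 m.
Froude number Fr = V/√(g·D_h) = 2.558/√(9.81×0.2942) = 1.51, which is greater than 1, so the flow is supercritical.

supercritical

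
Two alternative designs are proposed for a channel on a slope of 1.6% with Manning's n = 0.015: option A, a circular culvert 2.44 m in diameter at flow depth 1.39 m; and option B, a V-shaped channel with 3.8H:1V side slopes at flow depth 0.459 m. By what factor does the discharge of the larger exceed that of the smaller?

7.1

Channel A: For a circular section of diameter D = 2.44 m at depth y = 1.39 m, the central angle is θ = 2 arccos(1 − 2y/D) = 3.421 rad. Then A = (D²/8)(θ − sin θ) = 2.751 m² and P = Dθ/2 = 4.174 m. Hydraulic radius R = A/P = 2.751/4.174 = 0.6592 m. Q_A = (1/0.015)·2.751·0.6592^(2/3)·√0.016 = 17.57 m³/s.
Channel B: For a triangular section with side slope z = 3.8: A = zy² = 3.8×0.459² = 0.8006 m²; P = 2y√(1+z²) = 2×0.459×3.929 = 3.607 m. Hydraulic radius R = A/P = 0.8006/3.607 = 0.2219 m. Q_B = (1/0.015)·0.8006·0.2219^(2/3)·√0.016 = 2.475 m³/s.
The larger discharge is 17.57 m³/s and the smaller is 2.475 m³/s; the ratio is 7.1.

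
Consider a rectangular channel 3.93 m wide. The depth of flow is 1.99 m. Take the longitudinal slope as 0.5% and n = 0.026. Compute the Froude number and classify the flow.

subcritical

Flow area A = b·y = 3.93 × 1.99 = 7.821 m². Wetted perimeter P = b + 2y = 3.93 + 2×1.99 = 7.91 m.
Hydraulic radius R = A/P = 7.821/7.91 = 0.9887 m.
V = (1/n) R^(2/3) √S = (1/0.026) × 0.9887^(2/3) × √0.005 = 2.699 m/s. Hydraulic depth D_h = A/T = 7.821/3.93 = 1.99 m.
Froude number Fr = V/√(g·D_h) = 2.699/√(9.81×1.99) = 0.611, which is less than 1, so the flow is subcritical.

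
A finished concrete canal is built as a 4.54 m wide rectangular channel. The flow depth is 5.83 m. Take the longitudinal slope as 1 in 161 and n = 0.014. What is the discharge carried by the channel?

Flow area A = b·y = 4.54 × 5.83 = 26.47 m². Wetted perimeter P = b + 2y = 4.54 + 2×5.83 = 16.2 m.
Hydraulic radius R = A/P = 26.47/16.2 = 1.634 m.
Manning's equation: Q = (1/n) A R^(2/3) S^(1/2) = (1/0.014) × 26.47 × 1.634^(2/3) × 0.006211^(1/2) = 207 m³/s.

Q = 207 m³/s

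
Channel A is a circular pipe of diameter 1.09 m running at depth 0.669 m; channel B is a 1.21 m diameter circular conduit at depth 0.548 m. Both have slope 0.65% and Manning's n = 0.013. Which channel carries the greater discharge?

Channel A: For a circular section of diameter D = 1.09 m at depth y = 0.669 m, the central angle is θ = 2 arccos(1 − 2y/D) = 3.601 rad. Then A = (D²/8)(θ − sin θ) = 0.6006 m² and P = Dθ/2 = 1.962 m. Hydraulic radius R = A/P = 0.6006/1.962 = 0.306 m. Q_A = (1/0.013)·0.6006·0.306^(2/3)·√0.0065 = 1.691 m³/s.
Channel B: For a circular section of diameter D = 1.21 m at depth y = 0.548 m, the central angle is θ = 2 arccos(1 − 2y/D) = 2.953 rad. Then A = (D²/8)(θ − sin θ) = 0.5061 m² and P = Dθ/2 = 1.786 m. Hydraulic radius R = A/P = 0.5061/1.786 = 0.2833 m. Q_B = (1/0.013)·0.5061·0.2833^(2/3)·√0.0065 = 1.354 m³/s.
Q_A = 1.691 m³/s vs Q_B = 1.354 m³/s, so channel A carries more.

channel A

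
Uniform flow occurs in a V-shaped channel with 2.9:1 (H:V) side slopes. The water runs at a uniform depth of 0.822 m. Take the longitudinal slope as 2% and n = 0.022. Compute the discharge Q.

Q = 6.71 m³/s

For a triangular section with side slope z = 2.9: A = zy² = 2.9×0.822² = 1.959 m²; P = 2y√(1+z²) = 2×0.822×3.068 = 5.043 m.
Hydraulic radius R = A/P = 1.959/5.043 = 0.3885 m.
Manning's equation: Q = (1/n) A R^(2/3) S^(1/2) = (1/0.022) × 1.959 × 0.3885^(2/3) × 0.02^(1/2) = 6.71 m³/s.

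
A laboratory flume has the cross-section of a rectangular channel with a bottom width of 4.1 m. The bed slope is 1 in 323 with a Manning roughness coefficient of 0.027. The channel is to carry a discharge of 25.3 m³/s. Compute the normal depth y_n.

Manning's equation rearranged: A R^(2/3) = nQ / (1·√S) = 0.027 × 25.3 / (√0.003096) = 12.28.
Trying y = 2.17 m: A R^(2/3) = 9.215 — low.
Trying y = 3.24 m: A R^(2/3) = 15.46 — high.
Trying y = 2.7 m: A R^(2/3) = 12.26 — close enough.

y_n = 2.7 m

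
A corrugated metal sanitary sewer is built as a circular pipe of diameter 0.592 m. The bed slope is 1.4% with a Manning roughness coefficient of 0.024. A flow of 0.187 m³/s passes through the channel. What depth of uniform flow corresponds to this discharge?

y_n = 0.293 m

Manning's equation rearranged: A R^(2/3) = nQ / (1·√S) = 0.024 × 0.187 / (√0.014) = 0.03793.
Try y = 0.247 m: A R^(2/3) = 0.02802 — too small.
Try y = 0.293 m: A R^(2/3) = 0.03785 — ≈ 0.03793.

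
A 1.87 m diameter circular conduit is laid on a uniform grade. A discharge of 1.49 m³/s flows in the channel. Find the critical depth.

y_c = 0.584 m

At critical depth, Q² T / (g A³) = 1, i.e. A³/T = Q²/g = 1.49²/9.81 = 0.2263.
Try y = 0.419 m: A³/T = 0.06234 — too small.
Try y = 0.727 m: A³/T = 0.5282 — too large.
Try y = 0.584 m: A³/T = 0.2269 — matches.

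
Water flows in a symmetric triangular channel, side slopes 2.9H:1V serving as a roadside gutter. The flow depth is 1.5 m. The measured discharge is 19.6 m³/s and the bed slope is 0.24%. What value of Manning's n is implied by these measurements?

n = 0.013

For a triangular section with side slope z = 2.9: A = zy² = 2.9×1.5² = 6.525 m²; P = 2y√(1+z²) = 2×1.5×3.068 = 9.203 m.
Hydraulic radius R = A/P = 6.525/9.203 = 0.709 m.
Rearranging Manning's equation: n = (1/Q) A R^(2/3) S^(1/2) = (1/19.6) × 6.525 × 0.709^(2/3) × √0.0024 = 0.013.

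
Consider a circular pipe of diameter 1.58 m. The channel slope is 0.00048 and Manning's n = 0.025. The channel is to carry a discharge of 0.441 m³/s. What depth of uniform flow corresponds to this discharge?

y_n = 0.768 m

Manning's equation rearranged: A R^(2/3) = nQ / (1·√S) = 0.025 × 0.441 / (√0.00048) = 0.5032.
Try y = 0.954 m: A R^(2/3) = 0.716 — high.
Try y = 0.566 m: A R^(2/3) = 0.2899 — low.
Try y = 0.768 m: A R^(2/3) = 0.5029 — close enough.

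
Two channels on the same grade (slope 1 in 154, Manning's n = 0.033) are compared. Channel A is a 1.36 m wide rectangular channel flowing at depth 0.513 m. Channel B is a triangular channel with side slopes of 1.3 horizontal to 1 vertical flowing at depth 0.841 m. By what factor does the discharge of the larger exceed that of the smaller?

1.44

Channel A: Flow area A = b·y = 1.36 × 0.513 = 0.6977 m². Wetted perimeter P = b + 2y = 1.36 + 2×0.513 = 2.386 m. Hydraulic radius R = A/P = 0.6977/2.386 = 0.2924 m. Q_A = (1/0.033)·0.6977·0.2924^(2/3)·√0.006494 = 0.7505 m³/s.
Channel B: For a triangular section with side slope z = 1.3: A = zy² = 1.3×0.841² = 0.9195 m²; P = 2y√(1+z²) = 2×0.841×1.64 = 2.759 m. Hydraulic radius R = A/P = 0.9195/2.759 = 0.3333 m. Q_B = (1/0.033)·0.9195·0.3333^(2/3)·√0.006494 = 1.079 m³/s.
The larger discharge is 1.079 m³/s and the smaller is 0.7505 m³/s; the ratio is 1.44.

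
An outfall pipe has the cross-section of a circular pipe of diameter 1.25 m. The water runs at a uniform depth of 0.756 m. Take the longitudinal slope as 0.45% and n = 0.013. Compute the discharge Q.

Q = 1.98 m³/s

For a circular section of diameter D = 1.25 m at depth y = 0.756 m, the central angle is θ = 2 arccos(1 − 2y/D) = 3.564 rad. Then A = (D²/8)(θ − sin θ) = 0.7761 m² and P = Dθ/2 = 2.227 m.
Hydraulic radius R = A/P = 0.7761/2.227 = 0.3484 m.
Manning's equation: Q = (1/n) A R^(2/3) S^(1/2) = (1/0.013) × 0.7761 × 0.3484^(2/3) × 0.0045^(1/2) = 1.98 m³/s.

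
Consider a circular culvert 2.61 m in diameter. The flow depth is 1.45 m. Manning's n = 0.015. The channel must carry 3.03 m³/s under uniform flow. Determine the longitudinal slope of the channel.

S = 0.00036

For a circular section of diameter D = 2.61 m at depth y = 1.45 m, the central angle is θ = 2 arccos(1 − 2y/D) = 3.364 rad. Then A = (D²/8)(θ − sin θ) = 3.053 m² and P = Dθ/2 = 4.39 m.
Hydraulic radius R = A/P = 3.053/4.39 = 0.6953 m.
From Manning's equation, S = [nQ / (1 A R^(2/3))]² = [0.015 × 3.03 / (1 × 3.053 × 0.6953^(2/3))]² = 0.00036.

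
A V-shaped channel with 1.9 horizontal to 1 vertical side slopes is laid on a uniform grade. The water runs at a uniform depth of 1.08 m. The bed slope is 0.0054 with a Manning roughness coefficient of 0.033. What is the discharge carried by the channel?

For a triangular section with side slope z = 1.9: A = zy² = 1.9×1.08² = 2.216 m²; P = 2y√(1+z²) = 2×1.08×2.147 = 4.638 m.
Hydraulic radius R = A/P = 2.216/4.638 = 0.4779 m.
Manning's equation: Q = (1/n) A R^(2/3) S^(1/2) = (1/0.033) × 2.216 × 0.4779^(2/3) × 0.0054^(1/2) = 3.02 m³/s.

Q = 3.02 m³/s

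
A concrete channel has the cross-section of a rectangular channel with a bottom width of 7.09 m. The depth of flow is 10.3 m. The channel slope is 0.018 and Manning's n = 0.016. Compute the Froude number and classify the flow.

supercritical

Flow area A = b·y = 7.09 × 10.3 = 73.03 m². Wetted perimeter P = b + 2y = 7.09 + 2×10.3 = 27.69 m.
Hydraulic radius R = A/P = 73.03/27.69 = 2.637 m.
V = (1/n) R^(2/3) √S = (1/0.016) × 2.637^(2/3) × √0.018 = 16.01 m/s. Hydraulic depth D_h = A/T = 73.03/7.09 = 10.3 m.
Froude number Fr = V/√(g·D_h) = 16.01/√(9.81×10.3) = 1.59, which is greater than 1, so the flow is supercritical.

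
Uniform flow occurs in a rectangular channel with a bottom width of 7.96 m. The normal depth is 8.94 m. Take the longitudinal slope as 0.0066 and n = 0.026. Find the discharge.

Q = 437 m³/s

Flow area A = b·y = 7.96 × 8.94 = 71.16 m². Wetted perimeter P = b + 2y = 7.96 + 2×8.94 = 25.84 m.
Hydraulic radius R = A/P = 71.16/25.84 = 2.754 m.
Manning's equation: Q = (1/n) A R^(2/3) S^(1/2) = (1/0.026) × 71.16 × 2.754^(2/3) × 0.0066^(1/2) = 437 m³/s.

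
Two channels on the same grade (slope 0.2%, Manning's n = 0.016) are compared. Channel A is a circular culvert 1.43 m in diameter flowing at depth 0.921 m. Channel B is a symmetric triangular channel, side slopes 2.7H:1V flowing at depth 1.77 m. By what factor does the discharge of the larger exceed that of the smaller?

12.4

Channel A: For a circular section of diameter D = 1.43 m at depth y = 0.921 m, the central angle is θ = 2 arccos(1 − 2y/D) = 3.726 rad. Then A = (D²/8)(θ − sin θ) = 1.093 m² and P = Dθ/2 = 2.664 m. Hydraulic radius R = A/P = 1.093/2.664 = 0.4104 m. Q_A = (1/0.016)·1.093·0.4104^(2/3)·√0.002 = 1.688 m³/s.
Channel B: For a triangular section with side slope z = 2.7: A = zy² = 2.7×1.77² = 8.459 m²; P = 2y√(1+z²) = 2×1.77×2.879 = 10.19 m. Hydraulic radius R = A/P = 8.459/10.19 = 0.8299 m. Q_B = (1/0.016)·8.459·0.8299^(2/3)·√0.002 = 20.88 m³/s.
The larger discharge is 20.88 m³/s and the smaller is 1.688 m³/s; the ratio is 12.4.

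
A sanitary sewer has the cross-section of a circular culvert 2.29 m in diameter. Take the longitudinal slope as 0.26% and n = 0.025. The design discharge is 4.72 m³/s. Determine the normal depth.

y_n = 1.57 m

Manning's equation rearranged: A R^(2/3) = nQ / (1·√S) = 0.025 × 4.72 / (√0.0026) = 2.314.
At y = 1.25 m: A R^(2/3) = 1.643 — short.
At y = 1.97 m: A R^(2/3) = 2.951 — over.
At y = 1.57 m: A R^(2/3) = 2.313 — ≈ 2.314.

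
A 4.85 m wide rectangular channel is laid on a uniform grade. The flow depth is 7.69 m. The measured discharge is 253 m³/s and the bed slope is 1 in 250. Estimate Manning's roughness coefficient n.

n = 0.014

Flow area A = b·y = 4.85 × 7.69 = 37.3 m². Wetted perimeter P = b + 2y = 4.85 + 2×7.69 = 20.23 m.
Hydraulic radius R = A/P = 37.3/20.23 = 1.844 m.
Rearranging Manning's equation: n = (1/Q) A R^(2/3) S^(1/2) = (1/253) × 37.3 × 1.844^(2/3) × √0.004 = 0.014.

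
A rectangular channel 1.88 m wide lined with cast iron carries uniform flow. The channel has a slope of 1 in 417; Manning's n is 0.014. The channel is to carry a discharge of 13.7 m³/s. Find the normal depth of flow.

y_n = 2.66 m

Manning's equation rearranged: A R^(2/3) = nQ / (1·√S) = 0.014 × 13.7 / (√0.002398) = 3.917.
At y = 3.32 m: A R^(2/3) = 5.072 — high.
At y = 2.02 m: A R^(2/3) = 2.825 — low.
At y = 2.66 m: A R^(2/3) = 3.922 — ≈ 3.917.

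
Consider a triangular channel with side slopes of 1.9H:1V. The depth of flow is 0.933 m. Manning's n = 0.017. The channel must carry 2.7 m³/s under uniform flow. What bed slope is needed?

S = 0.00251

For a triangular section with side slope z = 1.9: A = zy² = 1.9×0.933² = 1.654 m²; P = 2y√(1+z²) = 2×0.933×2.147 = 4.006 m.
Hydraulic radius R = A/P = 1.654/4.006 = 0.4128 m.
From Manning's equation, S = [nQ / (1 A R^(2/3))]² = [0.017 × 2.7 / (1 × 1.654 × 0.4128^(2/3))]² = 0.00251.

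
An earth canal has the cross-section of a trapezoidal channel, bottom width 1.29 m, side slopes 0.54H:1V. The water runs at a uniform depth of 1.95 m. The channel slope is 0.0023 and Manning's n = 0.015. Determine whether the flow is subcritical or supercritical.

With bottom width b = 1.29 m and side slope z = 0.54: A = (b + zy)y = (1.29 + 0.54×1.95)×1.95 = 4.569 m²; P = b + 2y√(1+z²) = 1.29 + 2×1.95×1.136 = 5.722 m.
Hydraulic radius R = A/P = 4.569/5.722 = 0.7984 m.
V = (1/n) R^(2/3) √S = (1/0.015) × 0.7984^(2/3) × √0.0023 = 2.752 m/s. Hydraulic depth D_h = A/T = 4.569/3.396 = 1.345 m.
Froude number Fr = V/√(g·D_h) = 2.752/√(9.81×1.345) = 0.757, which is less than 1, so the flow is subcritical.

subcritical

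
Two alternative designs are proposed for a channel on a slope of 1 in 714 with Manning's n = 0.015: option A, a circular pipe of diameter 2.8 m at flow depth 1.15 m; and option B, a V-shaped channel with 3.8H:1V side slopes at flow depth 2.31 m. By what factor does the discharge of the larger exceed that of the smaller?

Channel A: For a circular section of diameter D = 2.8 m at depth y = 1.15 m, the central angle is θ = 2 arccos(1 − 2y/D) = 2.783 rad. Then A = (D²/8)(θ − sin θ) = 2.382 m² and P = Dθ/2 = 3.896 m. Hydraulic radius R = A/P = 2.382/3.896 = 0.6116 m. Q_A = (1/0.015)·2.382·0.6116^(2/3)·√0.001401 = 4.283 m³/s.
Channel B: For a triangular section with side slope z = 3.8: A = zy² = 3.8×2.31² = 20.28 m²; P = 2y√(1+z²) = 2×2.31×3.929 = 18.15 m. Hydraulic radius R = A/P = 20.28/18.15 = 1.117 m. Q_B = (1/0.015)·20.28·1.117^(2/3)·√0.001401 = 54.46 m³/s.
The larger discharge is 54.46 m³/s and the smaller is 4.283 m³/s; the ratio is 12.7.

12.7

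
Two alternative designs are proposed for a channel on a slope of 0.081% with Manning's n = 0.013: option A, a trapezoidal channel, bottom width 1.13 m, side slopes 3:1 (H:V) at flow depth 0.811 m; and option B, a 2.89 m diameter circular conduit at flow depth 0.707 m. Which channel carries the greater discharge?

channel A

Channel A: With bottom width b = 1.13 m and side slope z = 3: A = (b + zy)y = (1.13 + 3×0.811)×0.811 = 2.89 m²; P = b + 2y√(1+z²) = 1.13 + 2×0.811×3.162 = 6.259 m. Hydraulic radius R = A/P = 2.89/6.259 = 0.4617 m. Q_A = (1/0.013)·2.89·0.4617^(2/3)·√0.00081 = 3.779 m³/s.
Channel B: For a circular section of diameter D = 2.89 m at depth y = 0.707 m, the central angle is θ = 2 arccos(1 − 2y/D) = 2.07 rad. Then A = (D²/8)(θ − sin θ) = 1.244 m² and P = Dθ/2 = 2.99 m. Hydraulic radius R = A/P = 1.244/2.99 = 0.4159 m. Q_B = (1/0.013)·1.244·0.4159^(2/3)·√0.00081 = 1.517 m³/s.
Q_A = 3.779 m³/s vs Q_B = 1.517 m³/s, so channel A carries more.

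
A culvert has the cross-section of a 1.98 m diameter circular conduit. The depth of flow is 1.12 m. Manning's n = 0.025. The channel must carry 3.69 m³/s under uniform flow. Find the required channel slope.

S = 0.00611

For a circular section of diameter D = 1.98 m at depth y = 1.12 m, the central angle is θ = 2 arccos(1 − 2y/D) = 3.405 rad. Then A = (D²/8)(θ − sin θ) = 1.796 m² and P = Dθ/2 = 3.371 m.
Hydraulic radius R = A/P = 1.796/3.371 = 0.5328 m.
From Manning's equation, S = [nQ / (1 A R^(2/3))]² = [0.025 × 3.69 / (1 × 1.796 × 0.5328^(2/3))]² = 0.00611.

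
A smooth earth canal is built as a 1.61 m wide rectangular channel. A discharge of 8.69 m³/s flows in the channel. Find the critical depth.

For a rectangular channel, critical depth y_c = (q²/g)^(1/3) where q = Q/b = 8.69/1.61 = 5.398 m²/s.
So y_c = (5.398²/9.81)^(1/3) = 1.44 m.

y_c = 1.44 m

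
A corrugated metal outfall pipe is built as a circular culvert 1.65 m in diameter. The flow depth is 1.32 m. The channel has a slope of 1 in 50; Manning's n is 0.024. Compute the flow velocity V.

For a circular section of diameter D = 1.65 m at depth y = 1.32 m, the central angle is θ = 2 arccos(1 − 2y/D) = 4.429 rad. Then A = (D²/8)(θ − sin θ) = 1.834 m² and P = Dθ/2 = 3.654 m.
Hydraulic radius R = A/P = 1.834/3.654 = 0.5019 m.
From Manning's equation, V = (1/n) R^(2/3) S^(1/2) = (1/0.024) × 0.5019^(2/3) × 0.02^(1/2) = 3.72 m/s.

V = 3.72 m/s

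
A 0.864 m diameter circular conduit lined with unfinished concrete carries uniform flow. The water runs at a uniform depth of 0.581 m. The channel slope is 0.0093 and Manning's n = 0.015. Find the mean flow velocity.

For a circular section of diameter D = 0.864 m at depth y = 0.581 m, the central angle is θ = 2 arccos(1 − 2y/D) = 3.846 rad. Then A = (D²/8)(θ − sin θ) = 0.4193 m² and P = Dθ/2 = 1.661 m.
Hydraulic radius R = A/P = 0.4193/1.661 = 0.2524 m.
From Manning's equation, V = (1/n) R^(2/3) S^(1/2) = (1/0.015) × 0.2524^(2/3) × 0.0093^(1/2) = 2.57 m/s.

V = 2.57 m/s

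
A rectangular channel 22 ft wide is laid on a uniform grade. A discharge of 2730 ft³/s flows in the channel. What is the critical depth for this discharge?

For a rectangular channel, critical depth y_c = (q²/g)^(1/3) where q = Q/b = 2730/22 = 124.1 ft²/s.
So y_c = (124.1²/32.2)^(1/3) = 7.82 ft.

y_c = 7.82 ft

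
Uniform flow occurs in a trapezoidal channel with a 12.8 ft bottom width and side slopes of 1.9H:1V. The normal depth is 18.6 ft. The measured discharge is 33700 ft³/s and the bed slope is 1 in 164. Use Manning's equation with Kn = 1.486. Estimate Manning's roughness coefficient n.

n = 0.014

With bottom width b = 12.8 ft and side slope z = 1.9: A = (b + zy)y = (12.8 + 1.9×18.6)×18.6 = 895.4 ft²; P = b + 2y√(1+z²) = 12.8 + 2×18.6×2.147 = 92.67 ft.
Hydraulic radius R = A/P = 895.4/92.67 = 9.662 ft.
Rearranging Manning's equation: n = (1.486/Q) A R^(2/3) S^(1/2) = (1.486/33700) × 895.4 × 9.662^(2/3) × √0.006098 = 0.014.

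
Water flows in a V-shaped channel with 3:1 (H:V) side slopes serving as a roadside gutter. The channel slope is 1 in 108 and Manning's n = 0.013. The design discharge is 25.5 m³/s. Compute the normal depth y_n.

y_n = 1.27 m

Manning's equation rearranged: A R^(2/3) = nQ / (1·√S) = 0.013 × 25.5 / (√0.009259) = 3.445.
Try y = 0.94 m: A R^(2/3) = 1.547 — short.
Try y = 1.57 m: A R^(2/3) = 6.075 — over.
Try y = 1.27 m: A R^(2/3) = 3.451 — ≈ 3.445.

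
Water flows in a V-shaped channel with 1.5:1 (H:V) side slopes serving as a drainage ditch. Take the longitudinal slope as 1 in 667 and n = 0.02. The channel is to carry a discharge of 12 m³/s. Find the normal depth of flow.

Manning's equation rearranged: A R^(2/3) = nQ / (1·√S) = 0.02 × 12 / (√0.001499) = 6.198.
Try y = 1.62 m: A R^(2/3) = 3.026 — short.
Try y = 2.61 m: A R^(2/3) = 10.79 — over.
Try y = 2.12 m: A R^(2/3) = 6.2 — close enough.

y_n = 2.12 m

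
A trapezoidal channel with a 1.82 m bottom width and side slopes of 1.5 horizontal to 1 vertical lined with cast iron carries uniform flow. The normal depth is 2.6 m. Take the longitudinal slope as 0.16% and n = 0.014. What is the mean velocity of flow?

V = 3.45 m/s

With bottom width b = 1.82 m and side slope z = 1.5: A = (b + zy)y = (1.82 + 1.5×2.6)×2.6 = 14.87 m²; P = b + 2y√(1+z²) = 1.82 + 2×2.6×1.803 = 11.19 m.
Hydraulic radius R = A/P = 14.87/11.19 = 1.329 m.
From Manning's equation, V = (1/n) R^(2/3) S^(1/2) = (1/0.014) × 1.329^(2/3) × 0.0016^(1/2) = 3.45 m/s.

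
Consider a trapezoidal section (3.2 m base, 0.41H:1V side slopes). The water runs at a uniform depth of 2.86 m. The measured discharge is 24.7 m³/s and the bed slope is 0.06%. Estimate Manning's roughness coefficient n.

With bottom width b = 3.2 m and side slope z = 0.41: A = (b + zy)y = (3.2 + 0.41×2.86)×2.86 = 12.51 m²; P = b + 2y√(1+z²) = 3.2 + 2×2.86×1.081 = 9.382 m.
Hydraulic radius R = A/P = 12.51/9.382 = 1.333 m.
Rearranging Manning's equation: n = (1/Q) A R^(2/3) S^(1/2) = (1/24.7) × 12.51 × 1.333^(2/3) × √0.0006 = 0.015.

n = 0.015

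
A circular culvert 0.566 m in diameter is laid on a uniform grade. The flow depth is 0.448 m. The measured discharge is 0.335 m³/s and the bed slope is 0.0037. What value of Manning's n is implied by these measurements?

For a circular section of diameter D = 0.566 m at depth y = 0.448 m, the central angle is θ = 2 arccos(1 − 2y/D) = 4.387 rad. Then A = (D²/8)(θ − sin θ) = 0.2136 m² and P = Dθ/2 = 1.241 m.
Hydraulic radius R = A/P = 0.2136/1.241 = 0.1721 m.
Rearranging Manning's equation: n = (1/Q) A R^(2/3) S^(1/2) = (1/0.335) × 0.2136 × 0.1721^(2/3) × √0.0037 = 0.012.

n = 0.012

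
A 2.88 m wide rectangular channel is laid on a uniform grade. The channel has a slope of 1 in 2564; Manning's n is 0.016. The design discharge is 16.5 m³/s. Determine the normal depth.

Manning's equation rearranged: A R^(2/3) = nQ / (1·√S) = 0.016 × 16.5 / (√0.00039) = 13.37.
At y = 4.8 m: A R^(2/3) = 14.8 — over.
At y = 3.31 m: A R^(2/3) = 9.555 — short.
At y = 4.4 m: A R^(2/3) = 13.38 — ≈ 13.37.

y_n = 4.4 m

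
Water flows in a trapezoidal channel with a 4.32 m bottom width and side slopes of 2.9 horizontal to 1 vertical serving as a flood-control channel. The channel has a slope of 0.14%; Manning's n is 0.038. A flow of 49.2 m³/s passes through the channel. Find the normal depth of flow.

y_n = 2.85 m

Manning's equation rearranged: A R^(2/3) = nQ / (1·√S) = 0.038 × 49.2 / (√0.0014) = 49.97.
At y = 3.22 m: A R^(2/3) = 65.72 — over.
At y = 2.11 m: A R^(2/3) = 25.91 — short.
At y = 2.85 m: A R^(2/3) = 49.98 — ≈ 49.97.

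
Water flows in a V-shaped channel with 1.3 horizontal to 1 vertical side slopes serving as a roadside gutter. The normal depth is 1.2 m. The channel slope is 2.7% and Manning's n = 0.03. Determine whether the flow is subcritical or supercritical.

For a triangular section with side slope z = 1.3: A = zy² = 1.3×1.2² = 1.872 m²; P = 2y√(1+z²) = 2×1.2×1.64 = 3.936 m.
Hydraulic radius R = A/P = 1.872/3.936 = 0.4756 m.
V = (1/n) R^(2/3) √S = (1/0.03) × 0.4756^(2/3) × √0.027 = 3.337 m/s. Hydraulic depth D_h = A/T = 1.872/3.12 = 0.6 m.
Froude number Fr = V/√(g·D_h) = 3.337/√(9.81×0.6) = 1.38, which is greater than 1, so the flow is supercritical.

supercritical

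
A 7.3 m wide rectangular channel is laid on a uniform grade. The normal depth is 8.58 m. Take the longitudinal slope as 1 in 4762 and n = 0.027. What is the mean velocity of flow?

Flow area A = b·y = 7.3 × 8.58 = 62.63 m². Wetted perimeter P = b + 2y = 7.3 + 2×8.58 = 24.46 m.
Hydraulic radius R = A/P = 62.63/24.46 = 2.561 m.
From Manning's equation, V = (1/n) R^(2/3) S^(1/2) = (1/0.027) × 2.561^(2/3) × 0.00021^(1/2) = 1 m/s.

V = 1 m/s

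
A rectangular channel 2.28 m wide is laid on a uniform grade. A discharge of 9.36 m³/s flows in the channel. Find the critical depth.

y_c = 1.2 m

For a rectangular channel, critical depth y_c = (q²/g)^(1/3) where q = Q/b = 9.36/2.28 = 4.105 m²/s.
So y_c = (4.105²/9.81)^(1/3) = 1.2 m.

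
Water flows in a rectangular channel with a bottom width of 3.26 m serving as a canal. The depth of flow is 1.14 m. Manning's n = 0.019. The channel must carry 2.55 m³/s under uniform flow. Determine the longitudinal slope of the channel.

S = 0.000289

Flow area A = b·y = 3.26 × 1.14 = 3.716 m². Wetted perimeter P = b + 2y = 3.26 + 2×1.14 = 5.54 m.
Hydraulic radius R = A/P = 3.716/5.54 = 0.6708 m.
From Manning's equation, S = [nQ / (1 A R^(2/3))]² = [0.019 × 2.55 / (1 × 3.716 × 0.6708^(2/3))]² = 0.000289.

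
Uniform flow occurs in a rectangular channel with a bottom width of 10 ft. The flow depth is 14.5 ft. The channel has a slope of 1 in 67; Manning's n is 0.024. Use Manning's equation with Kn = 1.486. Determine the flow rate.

Q = 2630 ft³/s

Flow area A = b·y = 10 × 14.5 = 145 ft². Wetted perimeter P = b + 2y = 10 + 2×14.5 = 39 ft.
Hydraulic radius R = A/P = 145/39 = 3.718 ft.
Manning's equation: Q = (1.486/n) A R^(2/3) S^(1/2) = (1.486/0.024) × 145 × 3.718^(2/3) × 0.01493^(1/2) = 2630 ft³/s.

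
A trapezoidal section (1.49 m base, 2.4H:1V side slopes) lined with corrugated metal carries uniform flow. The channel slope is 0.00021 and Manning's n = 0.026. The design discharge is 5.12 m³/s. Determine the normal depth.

Manning's equation rearranged: A R^(2/3) = nQ / (1·√S) = 0.026 × 5.12 / (√0.00021) = 9.186.
Try y = 1.97 m: A R^(2/3) = 12.61 — too large.
Try y = 1.19 m: A R^(2/3) = 3.974 — too small.
Try y = 1.72 m: A R^(2/3) = 9.181 — ≈ 9.186.

y_n = 1.72 m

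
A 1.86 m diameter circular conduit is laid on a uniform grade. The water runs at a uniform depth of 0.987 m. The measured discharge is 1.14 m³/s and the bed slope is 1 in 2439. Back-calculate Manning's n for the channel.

n = 0.016

For a circular section of diameter D = 1.86 m at depth y = 0.987 m, the central angle is θ = 2 arccos(1 − 2y/D) = 3.264 rad. Then A = (D²/8)(θ − sin θ) = 1.465 m² and P = Dθ/2 = 3.036 m.
Hydraulic radius R = A/P = 1.465/3.036 = 0.4824 m.
Rearranging Manning's equation: n = (1/Q) A R^(2/3) S^(1/2) = (1/1.14) × 1.465 × 0.4824^(2/3) × √0.00041 = 0.016.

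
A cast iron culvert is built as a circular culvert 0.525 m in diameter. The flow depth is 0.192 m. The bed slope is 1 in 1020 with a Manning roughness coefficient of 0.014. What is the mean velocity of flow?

For a circular section of diameter D = 0.525 m at depth y = 0.192 m, the central angle is θ = 2 arccos(1 − 2y/D) = 2.598 rad. Then A = (D²/8)(θ − sin θ) = 0.07168 m² and P = Dθ/2 = 0.6819 m.
Hydraulic radius R = A/P = 0.07168/0.6819 = 0.1051 m.
From Manning's equation, V = (1/n) R^(2/3) S^(1/2) = (1/0.014) × 0.1051^(2/3) × 0.0009804^(1/2) = 0.498 m/s.

V = 0.498 m/s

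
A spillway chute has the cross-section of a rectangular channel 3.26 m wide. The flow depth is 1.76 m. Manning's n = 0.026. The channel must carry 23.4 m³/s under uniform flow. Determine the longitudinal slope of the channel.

Flow area A = b·y = 3.26 × 1.76 = 5.738 m². Wetted perimeter P = b + 2y = 3.26 + 2×1.76 = 6.78 m.
Hydraulic radius R = A/P = 5.738/6.78 = 0.8463 m.
From Manning's equation, S = [nQ / (1 A R^(2/3))]² = [0.026 × 23.4 / (1 × 5.738 × 0.8463^(2/3))]² = 0.014.

S = 0.014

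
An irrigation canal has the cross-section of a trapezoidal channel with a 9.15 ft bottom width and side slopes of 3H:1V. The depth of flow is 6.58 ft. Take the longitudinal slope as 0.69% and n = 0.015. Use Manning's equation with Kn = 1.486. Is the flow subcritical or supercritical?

supercritical

With bottom width b = 9.15 ft and side slope z = 3: A = (b + zy)y = (9.15 + 3×6.58)×6.58 = 190.1 ft²; P = b + 2y√(1+z²) = 9.15 + 2×6.58×3.162 = 50.77 ft.
Hydraulic radius R = A/P = 190.1/50.77 = 3.745 ft.
V = (1.486/n) R^(2/3) √S = (1.486/0.015) × 3.745^(2/3) × √0.0069 = 19.84 ft/s. Hydraulic depth D_h = A/T = 190.1/48.63 = 3.909 ft.
Froude number Fr = V/√(g·D_h) = 19.84/√(32.2×3.909) = 1.77, which is greater than 1, so the flow is supercritical.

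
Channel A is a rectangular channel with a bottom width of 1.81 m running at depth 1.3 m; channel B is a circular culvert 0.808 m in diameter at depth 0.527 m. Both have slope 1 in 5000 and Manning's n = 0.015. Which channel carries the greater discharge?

channel A

Channel A: Flow area A = b·y = 1.81 × 1.3 = 2.353 m². Wetted perimeter P = b + 2y = 1.81 + 2×1.3 = 4.41 m. Hydraulic radius R = A/P = 2.353/4.41 = 0.5336 m. Q_A = (1/0.015)·2.353·0.5336^(2/3)·√0.0002 = 1.459 m³/s.
Channel B: For a circular section of diameter D = 0.808 m at depth y = 0.527 m, the central angle is θ = 2 arccos(1 − 2y/D) = 3.76 rad. Then A = (D²/8)(θ − sin θ) = 0.3542 m² and P = Dθ/2 = 1.519 m. Hydraulic radius R = A/P = 0.3542/1.519 = 0.2332 m. Q_B = (1/0.015)·0.3542·0.2332^(2/3)·√0.0002 = 0.1265 m³/s.
Q_A = 1.459 m³/s vs Q_B = 0.1265 m³/s, so channel A carries more.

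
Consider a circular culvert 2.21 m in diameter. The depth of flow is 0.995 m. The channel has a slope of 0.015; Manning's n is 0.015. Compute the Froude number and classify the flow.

supercritical

For a circular section of diameter D = 2.21 m at depth y = 0.995 m, the central angle is θ = 2 arccos(1 − 2y/D) = 2.942 rad. Then A = (D²/8)(θ − sin θ) = 1.675 m² and P = Dθ/2 = 3.251 m.
Hydraulic radius R = A/P = 1.675/3.251 = 0.5153 m.
V = (1/n) R^(2/3) √S = (1/0.015) × 0.5153^(2/3) × √0.015 = 5.248 m/s. Hydraulic depth D_h = A/T = 1.675/2.199 = 0.7618 m.
Froude number Fr = V/√(g·D_h) = 5.248/√(9.81×0.7618) = 1.92, which is greater than 1, so the flow is supercritical.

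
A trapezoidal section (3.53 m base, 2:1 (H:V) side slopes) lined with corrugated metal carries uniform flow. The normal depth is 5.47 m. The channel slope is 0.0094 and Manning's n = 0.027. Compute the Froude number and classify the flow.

supercritical

With bottom width b = 3.53 m and side slope z = 2: A = (b + zy)y = (3.53 + 2×5.47)×5.47 = 79.15 m²; P = b + 2y√(1+z²) = 3.53 + 2×5.47×2.236 = 27.99 m.
Hydraulic radius R = A/P = 79.15/27.99 = 2.828 m.
V = (1/n) R^(2/3) √S = (1/0.027) × 2.828^(2/3) × √0.0094 = 7.18 m/s. Hydraulic depth D_h = A/T = 79.15/25.41 = 3.115 m.
Froude number Fr = V/√(g·D_h) = 7.18/√(9.81×3.115) = 1.3, which is greater than 1, so the flow is supercritical.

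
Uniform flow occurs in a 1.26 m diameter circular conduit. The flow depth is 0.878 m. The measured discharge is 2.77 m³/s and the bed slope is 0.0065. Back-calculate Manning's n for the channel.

n = 0.014

For a circular section of diameter D = 1.26 m at depth y = 0.878 m, the central angle is θ = 2 arccos(1 − 2y/D) = 3.951 rad. Then A = (D²/8)(θ − sin θ) = 0.9277 m² and P = Dθ/2 = 2.489 m.
Hydraulic radius R = A/P = 0.9277/2.489 = 0.3727 m.
Rearranging Manning's equation: n = (1/Q) A R^(2/3) S^(1/2) = (1/2.77) × 0.9277 × 0.3727^(2/3) × √0.0065 = 0.014.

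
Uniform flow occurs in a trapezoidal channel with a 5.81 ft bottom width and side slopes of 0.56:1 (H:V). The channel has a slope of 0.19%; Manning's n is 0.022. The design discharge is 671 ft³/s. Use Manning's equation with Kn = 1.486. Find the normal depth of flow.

Manning's equation rearranged: A R^(2/3) = nQ / (1.486·√S) = 0.022 × 671 / (1.486 × √0.0019) = 227.9.
Try y = 7.34 ft: A R^(2/3) = 158.7 — low.
Try y = 10.3 ft: A R^(2/3) = 303.2 — high.
Try y = 8.89 ft: A R^(2/3) = 227.9 — close enough.

y_n = 8.89 ft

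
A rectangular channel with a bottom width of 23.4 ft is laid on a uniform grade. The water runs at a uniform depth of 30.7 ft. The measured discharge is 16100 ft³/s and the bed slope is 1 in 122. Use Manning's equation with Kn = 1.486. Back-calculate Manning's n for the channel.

n = 0.0249

Flow area A = b·y = 23.4 × 30.7 = 718.4 ft². Wetted perimeter P = b + 2y = 23.4 + 2×30.7 = 84.8 ft.
Hydraulic radius R = A/P = 718.4/84.8 = 8.471 ft.
Rearranging Manning's equation: n = (1.486/Q) A R^(2/3) S^(1/2) = (1.486/16100) × 718.4 × 8.471^(2/3) × √0.008197 = 0.0249.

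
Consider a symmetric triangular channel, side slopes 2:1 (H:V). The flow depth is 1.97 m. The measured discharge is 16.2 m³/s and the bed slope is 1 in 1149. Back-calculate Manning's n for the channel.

n = 0.013

For a triangular section with side slope z = 2: A = zy² = 2×1.97² = 7.762 m²; P = 2y√(1+z²) = 2×1.97×2.236 = 8.81 m.
Hydraulic radius R = A/P = 7.762/8.81 = 0.881 m.
Rearranging Manning's equation: n = (1/Q) A R^(2/3) S^(1/2) = (1/16.2) × 7.762 × 0.881^(2/3) × √0.0008703 = 0.013.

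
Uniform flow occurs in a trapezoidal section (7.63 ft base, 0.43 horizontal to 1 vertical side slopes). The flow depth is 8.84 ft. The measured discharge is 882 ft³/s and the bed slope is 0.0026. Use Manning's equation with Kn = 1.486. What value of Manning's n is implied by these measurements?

With bottom width b = 7.63 ft and side slope z = 0.43: A = (b + zy)y = (7.63 + 0.43×8.84)×8.84 = 101.1 ft²; P = b + 2y√(1+z²) = 7.63 + 2×8.84×1.089 = 26.88 ft.
Hydraulic radius R = A/P = 101.1/26.88 = 3.76 ft.
Rearranging Manning's equation: n = (1.486/Q) A R^(2/3) S^(1/2) = (1.486/882) × 101.1 × 3.76^(2/3) × √0.0026 = 0.021.

n = 0.021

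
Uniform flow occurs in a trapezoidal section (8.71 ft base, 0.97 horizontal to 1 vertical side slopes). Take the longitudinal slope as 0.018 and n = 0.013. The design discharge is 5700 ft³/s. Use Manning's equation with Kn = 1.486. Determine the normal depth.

Manning's equation rearranged: A R^(2/3) = nQ / (1.486·√S) = 0.013 × 5700 / (1.486 × √0.018) = 371.7.
Trying y = 10.2 ft: A R^(2/3) = 563 — high.
Trying y = 6.69 ft: A R^(2/3) = 244 — low.
Trying y = 8.3 ft: A R^(2/3) = 371.8 — matches.

y_n = 8.3 ft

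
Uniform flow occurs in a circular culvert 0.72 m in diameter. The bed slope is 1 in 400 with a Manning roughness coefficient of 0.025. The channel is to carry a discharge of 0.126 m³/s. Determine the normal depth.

Manning's equation rearranged: A R^(2/3) = nQ / (1·√S) = 0.025 × 0.126 / (√0.0025) = 0.063.
Trying y = 0.251 m: A R^(2/3) = 0.03387 — too small.
Trying y = 0.431 m: A R^(2/3) = 0.08689 — too large.
Trying y = 0.354 m: A R^(2/3) = 0.06307 — close enough.

y_n = 0.354 m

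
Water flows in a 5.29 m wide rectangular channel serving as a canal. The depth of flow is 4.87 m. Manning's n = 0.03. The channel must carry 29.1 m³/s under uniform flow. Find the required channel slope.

Flow area A = b·y = 5.29 × 4.87 = 25.76 m². Wetted perimeter P = b + 2y = 5.29 + 2×4.87 = 15.03 m.
Hydraulic radius R = A/P = 25.76/15.03 = 1.714 m.
From Manning's equation, S = [nQ / (1 A R^(2/3))]² = [0.03 × 29.1 / (1 × 25.76 × 1.714^(2/3))]² = 0.00056.

S = 0.00056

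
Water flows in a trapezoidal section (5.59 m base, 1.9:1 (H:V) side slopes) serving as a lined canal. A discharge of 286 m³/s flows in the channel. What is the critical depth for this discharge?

At critical depth, Q² T / (g A³) = 1, i.e. A³/T = Q²/g = 286²/9.81 = 8338.
At y = 2.93 m: A³/T = 2089 — too small.
At y = 5.22 m: A³/T = 20860 — too large.
At y = 4.17 m: A³/T = 8347 — close enough.

y_c = 4.17 m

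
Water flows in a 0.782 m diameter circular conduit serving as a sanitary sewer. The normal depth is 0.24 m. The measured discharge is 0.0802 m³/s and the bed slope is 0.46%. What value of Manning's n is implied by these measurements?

n = 0.028

For a circular section of diameter D = 0.782 m at depth y = 0.24 m, the central angle is θ = 2 arccos(1 − 2y/D) = 2.349 rad. Then A = (D²/8)(θ − sin θ) = 0.1251 m² and P = Dθ/2 = 0.9183 m.
Hydraulic radius R = A/P = 0.1251/0.9183 = 0.1362 m.
Rearranging Manning's equation: n = (1/Q) A R^(2/3) S^(1/2) = (1/0.0802) × 0.1251 × 0.1362^(2/3) × √0.0046 = 0.028.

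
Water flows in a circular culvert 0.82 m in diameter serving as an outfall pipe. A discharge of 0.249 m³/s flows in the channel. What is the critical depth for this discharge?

y_c = 0.295 m

At critical depth, Q² T / (g A³) = 1, i.e. A³/T = Q²/g = 0.249²/9.81 = 0.00632.
At y = 0.346 m: A³/T = 0.01173 — over.
At y = 0.295 m: A³/T = 0.006353 — ≈ 0.00632.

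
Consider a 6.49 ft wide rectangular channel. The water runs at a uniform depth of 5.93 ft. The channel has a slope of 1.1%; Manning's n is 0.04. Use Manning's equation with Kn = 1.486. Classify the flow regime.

subcritical

Flow area A = b·y = 6.49 × 5.93 = 38.49 ft². Wetted perimeter P = b + 2y = 6.49 + 2×5.93 = 18.35 ft.
Hydraulic radius R = A/P = 38.49/18.35 = 2.097 ft.
V = (1.486/n) R^(2/3) √S = (1.486/0.04) × 2.097^(2/3) × √0.011 = 6.384 ft/s. Hydraulic depth D_h = A/T = 38.49/6.49 = 5.93 ft.
Froude number Fr = V/√(g·D_h) = 6.384/√(32.2×5.93) = 0.462, which is less than 1, so the flow is subcritical.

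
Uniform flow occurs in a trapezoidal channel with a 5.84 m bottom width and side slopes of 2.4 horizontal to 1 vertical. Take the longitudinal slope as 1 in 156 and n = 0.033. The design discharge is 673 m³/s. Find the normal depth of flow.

y_n = 6.09 m

Manning's equation rearranged: A R^(2/3) = nQ / (1·√S) = 0.033 × 673 / (√0.00641) = 277.4.
Try y = 7.23 m: A R^(2/3) = 412.6 — too large.
Try y = 4.21 m: A R^(2/3) = 121 — too small.
Try y = 6.09 m: A R^(2/3) = 277.3 — close enough.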